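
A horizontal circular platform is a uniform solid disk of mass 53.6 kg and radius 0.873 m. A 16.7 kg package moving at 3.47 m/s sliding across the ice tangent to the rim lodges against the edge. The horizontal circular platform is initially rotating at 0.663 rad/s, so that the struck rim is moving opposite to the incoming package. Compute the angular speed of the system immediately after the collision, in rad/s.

|ω_f| ≈ 1.12 rad/s

The axle reaction passes through the central axle and exerts no torque about it; angular momentum about the central axle is conserved through the impact.
I_p = ½(53.6)(0.873)² = 20.43 kg·m². Taking the sense of the package's angular momentum as positive, L_{package} = m v R = (16.7)(3.47)(0.873) = 50.59 kg·m²/s.
L_i = −I_p ω_p + m v R = −(20.43)(0.663) + 50.59 = 37.05 kg·m²/s.
After sticking, I_f = I_p + m R² = 20.43 + (16.7)(0.873)² = 33.15 kg·m².
ω_f = L_i / I_f = 37.05 / 33.15 = 1.117 rad/s.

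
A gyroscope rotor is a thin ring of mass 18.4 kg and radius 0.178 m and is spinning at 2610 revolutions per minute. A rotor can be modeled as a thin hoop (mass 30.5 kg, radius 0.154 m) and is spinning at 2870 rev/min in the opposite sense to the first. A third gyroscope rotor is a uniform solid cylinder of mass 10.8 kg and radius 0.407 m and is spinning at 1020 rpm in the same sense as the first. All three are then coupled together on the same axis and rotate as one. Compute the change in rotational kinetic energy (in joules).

ΔKE ≈ -59200 J

No external torque acts about the common axis, so total angular momentum is conserved.
Moments of inertia: I_A = (18.4)(0.178)² = 0.5830 kg·m²; I_B = (30.5)(0.154)² = 0.7233 kg·m²; I_C = ½(10.8)(0.407)² = 0.8945 kg·m².
Taking A's sense as positive: L = (0.5830)(2610) − (0.7233)(2870) + (0.8945)(1020) = 358.0 kg·m²·rpm.
Combined I = 0.5830 + 0.7233 + 0.8945 = 2.201 kg·m².
ω_f = L / I = 358.0 / 2.201 = 162.7 rpm.
KE_i = ½ΣIω² = 59550 J; KE_f = ½(2.201)(17.03)² = 319.3 J.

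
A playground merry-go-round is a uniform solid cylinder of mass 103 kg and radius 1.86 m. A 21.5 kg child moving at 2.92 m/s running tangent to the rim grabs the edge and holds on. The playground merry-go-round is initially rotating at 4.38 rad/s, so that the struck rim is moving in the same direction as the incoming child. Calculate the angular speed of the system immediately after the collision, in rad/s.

|ω_f| ≈ 3.55 rad/s

The axle reaction passes through the axle and exerts no torque about it; angular momentum about the axle is conserved through the impact.
I_p = ½(103)(1.86)² = 178.2 kg·m². Taking the sense of the child's angular momentum as positive, L_{child} = m v R = (21.5)(2.92)(1.86) = 116.8 kg·m²/s.
L_i = +I_p ω_p + m v R = +(178.2)(4.38) + 116.8 = 897.2 kg·m²/s.
After sticking, I_f = I_p + m R² = 178.2 + (21.5)(1.86)² = 252.6 kg·m².
ω_f = L_i / I_f = 897.2 / 252.6 = 3.552 rad/s.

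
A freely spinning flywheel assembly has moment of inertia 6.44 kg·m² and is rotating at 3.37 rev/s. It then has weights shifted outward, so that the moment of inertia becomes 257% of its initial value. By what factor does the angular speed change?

ω₂/ω₁ ≈ 0.389

With no external torque about the axis, L is conserved: I₁ω₁ = I₂ω₂.
I₂ = 2.57 × 6.44 = 16.55 kg·m².
ω₂/ω₁ = I₁/I₂ = 6.440 / 16.55 = 0.3891.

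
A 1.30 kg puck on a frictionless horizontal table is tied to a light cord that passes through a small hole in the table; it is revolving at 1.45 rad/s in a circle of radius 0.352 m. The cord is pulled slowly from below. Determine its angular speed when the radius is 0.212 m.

The constraining force is radial, so m r² ω about the center is conserved.
ω₂ = ω₁ (r₁/r₂)² = (1.45)(0.352/0.212)² = 3.997 rad/s.

ω₂ ≈ 4.00 rad/s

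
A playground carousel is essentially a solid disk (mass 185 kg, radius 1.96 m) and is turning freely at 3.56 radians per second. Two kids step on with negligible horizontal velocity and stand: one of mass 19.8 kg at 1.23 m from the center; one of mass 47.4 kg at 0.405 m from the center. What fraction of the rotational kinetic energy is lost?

No external torque acts about the center; L_before = L_after.
I_p = ½(185)(1.96)² = 355.3 kg·m².
Added inertia Σmr² = (19.8)(1.23)² + (47.4)(0.405)² = 37.73 kg·m²; I_f = 355.3 + 37.73 = 393.1 kg·m².
ω_f = I_p ω_i / I_f = (355.3)(3.56) / 393.1 = 3.218 rad/s.
KE_i = ½(355.3)(3.560 rad/s)² = 2252 J; KE_f = ½(393.1)(3.218)² = 2036 J.
Fraction lost = 0.09599.

fraction ≈ 0.0960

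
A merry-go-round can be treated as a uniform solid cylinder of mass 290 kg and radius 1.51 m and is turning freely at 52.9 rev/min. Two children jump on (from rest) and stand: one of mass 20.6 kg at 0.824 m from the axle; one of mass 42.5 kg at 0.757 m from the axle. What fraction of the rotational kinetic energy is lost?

fraction ≈ 0.104

The added mass arrives with no angular momentum about the axle, and any external torque about the axle is negligible, so the system's angular momentum is conserved.
I_p = ½(290)(1.51)² = 330.6 kg·m².
Added inertia Σmr² = (20.6)(0.824)² + (42.5)(0.757)² = 38.34 kg·m²; I_f = 330.6 + 38.34 = 369.0 kg·m².
ω_f = I_p ω_i / I_f = (330.6)(52.9) / 369.0 = 47.40 rpm.
KE_i = ½(330.6)(5.540 rad/s)² = 5073 J; KE_f = ½(369.0)(4.964)² = 4546 J.
Fraction lost = 0.1039.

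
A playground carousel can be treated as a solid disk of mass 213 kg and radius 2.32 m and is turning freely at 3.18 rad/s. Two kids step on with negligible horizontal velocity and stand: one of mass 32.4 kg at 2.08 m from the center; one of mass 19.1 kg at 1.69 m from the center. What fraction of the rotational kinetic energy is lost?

fraction ≈ 0.254

The added mass arrives with no angular momentum about the center, and any external torque about the center is negligible, so the system's angular momentum is conserved.
I_p = ½(213)(2.32)² = 573.2 kg·m².
Added inertia Σmr² = (32.4)(2.08)² + (19.1)(1.69)² = 194.7 kg·m²; I_f = 573.2 + 194.7 = 768.0 kg·m².
ω_f = I_p ω_i / I_f = (573.2)(3.18) / 768.0 = 2.374 rad/s.
KE_i = ½(573.2)(3.180 rad/s)² = 2898 J; KE_f = ½(768.0)(2.374)² = 2163 J.
Fraction lost = 0.2536.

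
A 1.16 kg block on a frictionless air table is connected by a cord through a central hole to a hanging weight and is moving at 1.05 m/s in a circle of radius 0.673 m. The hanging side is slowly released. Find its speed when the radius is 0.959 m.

v₂ ≈ 0.737 m/s

Central (radial) force ⇒ zero torque about the center ⇒ m v r is constant.
v₂ = v₁ r₁ / r₂ = (1.05)(0.673) / (0.959) = 0.7369 m/s.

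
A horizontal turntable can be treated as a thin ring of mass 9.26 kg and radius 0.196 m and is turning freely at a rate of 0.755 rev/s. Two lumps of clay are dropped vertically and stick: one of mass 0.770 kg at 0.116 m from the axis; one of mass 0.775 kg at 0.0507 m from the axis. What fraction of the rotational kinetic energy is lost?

fraction ≈ 0.0336

No external torque acts about the axis; L_before = L_after.
I_p = (9.26)(0.196)² = 0.3557 kg·m².
Added inertia Σmr² = (0.770)(0.116)² + (0.775)(0.0507)² = 0.01235 kg·m²; I_f = 0.3557 + 0.01235 = 0.3681 kg·m².
ω_f = I_p ω_i / I_f = (0.3557)(0.755) / 0.3681 = 0.7297 rev/s.
KE_i = ½(0.3557)(4.744 rad/s)² = 4.003 J; KE_f = ½(0.3681)(4.585)² = 3.868 J.
Fraction lost = 0.03356.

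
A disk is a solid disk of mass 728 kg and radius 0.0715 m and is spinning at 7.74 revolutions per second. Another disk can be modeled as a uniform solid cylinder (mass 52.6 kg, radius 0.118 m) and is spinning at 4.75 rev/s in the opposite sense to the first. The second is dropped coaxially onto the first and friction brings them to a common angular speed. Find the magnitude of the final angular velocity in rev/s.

No external torque acts about the common axis, so total angular momentum is conserved.
Moments of inertia: I_A = ½(728)(0.0715)² = 1.861 kg·m²; I_B = ½(52.6)(0.118)² = 0.3662 kg·m².
Taking A's sense as positive: L = (1.861)(7.74) − (0.3662)(4.75) = 12.66 kg·m²·rev/s.
Combined I = 1.861 + 0.3662 = 2.227 kg·m².
ω_f = L / I = 12.66 / 2.227 = 5.686 rev/s.

|ω_f| ≈ 5.69 rev/s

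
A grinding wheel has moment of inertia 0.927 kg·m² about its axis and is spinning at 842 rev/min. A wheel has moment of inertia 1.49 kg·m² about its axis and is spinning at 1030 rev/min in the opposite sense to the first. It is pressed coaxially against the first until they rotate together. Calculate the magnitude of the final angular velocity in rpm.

|ω_f| ≈ 312 rpm

The coupling torques are internal; angular momentum about the shared axis is conserved.
Taking A's sense as positive: L = (0.9270)(842) − (1.490)(1030) = -754.2 kg·m²·rpm.
Combined I = 0.9270 + 1.490 = 2.417 kg·m².
ω_f = L / I = -754.2 / 2.417 = -312.0 rpm.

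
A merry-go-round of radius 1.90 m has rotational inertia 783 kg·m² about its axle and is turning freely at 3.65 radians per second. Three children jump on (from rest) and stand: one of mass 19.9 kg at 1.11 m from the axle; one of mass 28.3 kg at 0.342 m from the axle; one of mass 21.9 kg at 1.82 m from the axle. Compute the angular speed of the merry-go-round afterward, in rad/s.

The added mass arrives with no angular momentum about the axle, and any external torque about the axle is negligible, so the system's angular momentum is conserved.
Added inertia Σmr² = (19.9)(1.11)² + (28.3)(0.342)² + (21.9)(1.82)² = 100.4 kg·m²; I_f = 783.0 + 100.4 = 883.4 kg·m².
ω_f = I_p ω_i / I_f = (783.0)(3.65) / 883.4 = 3.235 rad/s.

ω_f ≈ 3.24 rad/s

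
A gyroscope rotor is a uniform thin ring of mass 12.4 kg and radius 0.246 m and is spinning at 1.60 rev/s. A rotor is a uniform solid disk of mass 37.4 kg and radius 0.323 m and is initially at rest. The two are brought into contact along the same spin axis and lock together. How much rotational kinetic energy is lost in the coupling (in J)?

No external torque acts about the common axis, so total angular momentum is conserved.
Moments of inertia: I_A = (12.4)(0.246)² = 0.7504 kg·m²; I_B = ½(37.4)(0.323)² = 1.951 kg·m².
Taking A's sense as positive: L = (0.7504)(1.60) = 1.201 kg·m²·rev/s.
Combined I = 0.7504 + 1.951 = 2.701 kg·m².
ω_f = L / I = 1.201 / 2.701 = 0.4445 rev/s.
KE_i = ½ΣIω² = 37.92 J; KE_f = ½(2.701)(2.793)² = 10.53 J.

ΔKE lost ≈ 27.4 J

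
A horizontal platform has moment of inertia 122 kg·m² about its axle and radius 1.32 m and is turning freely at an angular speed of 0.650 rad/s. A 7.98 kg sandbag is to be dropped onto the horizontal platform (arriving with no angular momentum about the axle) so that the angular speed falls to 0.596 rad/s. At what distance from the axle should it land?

The added mass arrives with no angular momentum about the axle, and any external torque about the axle is negligible, so the system's angular momentum is conserved.
I_p ω_i = (I_p + m r²) ω_f ⇒ m r² = I_p(ω_i/ω_f − 1) = 122.0(0.650/0.596 − 1) = 11.05 kg·m².
r = √(11.05/7.98) = 1.177 m.

r ≈ 1.18 m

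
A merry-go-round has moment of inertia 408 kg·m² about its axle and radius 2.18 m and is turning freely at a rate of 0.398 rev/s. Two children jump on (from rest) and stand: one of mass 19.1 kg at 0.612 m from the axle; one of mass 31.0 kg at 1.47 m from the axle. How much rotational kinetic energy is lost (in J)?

energy lost ≈ 196 J

The added mass arrives with no angular momentum about the axle, and any external torque about the axle is negligible, so the system's angular momentum is conserved.
Added inertia Σmr² = (19.1)(0.612)² + (31.0)(1.47)² = 74.14 kg·m²; I_f = 408.0 + 74.14 = 482.1 kg·m².
ω_f = I_p ω_i / I_f = (408.0)(0.398) / 482.1 = 0.3368 rev/s.
KE_i = ½(408.0)(2.501 rad/s)² = 1276 J; KE_f = ½(482.1)(2.116)² = 1080 J.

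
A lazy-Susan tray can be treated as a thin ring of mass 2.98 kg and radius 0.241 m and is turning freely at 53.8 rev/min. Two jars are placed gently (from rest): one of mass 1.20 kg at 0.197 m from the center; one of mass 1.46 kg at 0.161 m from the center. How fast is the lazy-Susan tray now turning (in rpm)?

ω_f ≈ 36.2 rpm

The added mass arrives with no angular momentum about the center, and any external torque about the center is negligible, so the system's angular momentum is conserved.
I_p = (2.98)(0.241)² = 0.1731 kg·m².
Added inertia Σmr² = (1.20)(0.197)² + (1.46)(0.161)² = 0.08442 kg·m²; I_f = 0.1731 + 0.08442 = 0.2575 kg·m².
ω_f = I_p ω_i / I_f = (0.1731)(53.8) / 0.2575 = 36.16 rpm.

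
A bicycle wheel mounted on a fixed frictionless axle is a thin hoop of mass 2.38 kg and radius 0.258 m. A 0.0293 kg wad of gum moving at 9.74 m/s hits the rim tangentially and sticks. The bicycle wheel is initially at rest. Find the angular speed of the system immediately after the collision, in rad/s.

The axle reaction passes through the axle and exerts no torque about it; angular momentum about the axle is conserved through the impact.
I_p = (2.38)(0.258)² = 0.1584 kg·m². Taking the sense of the wad of gum's angular momentum as positive, L_{wad} = m v R = (0.0293)(9.74)(0.258) = 0.07363 kg·m²/s.
L_i = 0 + 0.07363 = 0.07363 kg·m²/s.
After sticking, I_f = I_p + m R² = 0.1584 + (0.0293)(0.258)² = 0.1604 kg·m².
ω_f = L_i / I_f = 0.07363 / 0.1604 = 0.4591 rad/s.

|ω_f| ≈ 0.459 rad/s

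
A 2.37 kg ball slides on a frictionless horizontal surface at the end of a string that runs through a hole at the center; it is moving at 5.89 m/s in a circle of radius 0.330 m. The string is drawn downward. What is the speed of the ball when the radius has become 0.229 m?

v₂ ≈ 8.49 m/s

Central (radial) force ⇒ zero torque about the center ⇒ m v r is constant.
v₂ = v₁ r₁ / r₂ = (5.89)(0.330) / (0.229) = 8.488 m/s.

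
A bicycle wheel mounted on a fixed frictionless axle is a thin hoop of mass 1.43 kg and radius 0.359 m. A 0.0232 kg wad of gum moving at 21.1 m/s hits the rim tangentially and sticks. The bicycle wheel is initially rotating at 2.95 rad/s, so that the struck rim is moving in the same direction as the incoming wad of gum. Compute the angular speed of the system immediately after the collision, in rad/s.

About the axle the impulsive forces during the collision are internal, so angular momentum about that axis is conserved.
I_p = (1.43)(0.359)² = 0.1843 kg·m². Taking the sense of the wad of gum's angular momentum as positive, L_{wad} = m v R = (0.0232)(21.1)(0.359) = 0.1757 kg·m²/s.
L_i = +I_p ω_p + m v R = +(0.1843)(2.95) + 0.1757 = 0.7194 kg·m²/s.
After sticking, I_f = I_p + m R² = 0.1843 + (0.0232)(0.359)² = 0.1873 kg·m².
ω_f = L_i / I_f = 0.7194 / 0.1873 = 3.841 rad/s.

|ω_f| ≈ 3.84 rad/s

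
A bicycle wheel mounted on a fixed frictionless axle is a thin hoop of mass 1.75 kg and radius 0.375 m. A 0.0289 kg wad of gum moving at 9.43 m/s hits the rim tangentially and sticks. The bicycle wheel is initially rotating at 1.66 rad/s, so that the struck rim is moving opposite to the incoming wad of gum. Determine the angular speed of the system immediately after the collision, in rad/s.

The axle reaction passes through the axle and exerts no torque about it; angular momentum about the axle is conserved through the impact.
I_p = (1.75)(0.375)² = 0.2461 kg·m². Taking the sense of the wad of gum's angular momentum as positive, L_{wad} = m v R = (0.0289)(9.43)(0.375) = 0.1022 kg·m²/s.
L_i = −I_p ω_p + m v R = −(0.2461)(1.66) + 0.1022 = -0.3063 kg·m²/s.
After sticking, I_f = I_p + m R² = 0.2461 + (0.0289)(0.375)² = 0.2502 kg·m².
ω_f = L_i / I_f = -0.3063 / 0.2502 = -1.224 rad/s.

|ω_f| ≈ 1.22 rad/s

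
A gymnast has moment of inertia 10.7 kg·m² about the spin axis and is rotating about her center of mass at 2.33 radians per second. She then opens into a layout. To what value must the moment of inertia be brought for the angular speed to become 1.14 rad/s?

No external torque acts about the spin axis, so angular momentum is conserved.
I₂ = I₁ω₁ / ω₂ = (10.7)(2.33) / (1.14) = 21.87 kg·m².

I₂ ≈ 21.9 kg·m²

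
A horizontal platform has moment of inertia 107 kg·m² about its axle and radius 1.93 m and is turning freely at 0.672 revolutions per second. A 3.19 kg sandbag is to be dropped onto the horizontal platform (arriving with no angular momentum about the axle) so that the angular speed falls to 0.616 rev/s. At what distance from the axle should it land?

r ≈ 1.75 m

The added mass arrives with no angular momentum about the axle, and any external torque about the axle is negligible, so the system's angular momentum is conserved.
I_p ω_i = (I_p + m r²) ω_f ⇒ m r² = I_p(ω_i/ω_f − 1) = 107.0(0.672/0.616 − 1) = 9.727 kg·m².
r = √(9.727/3.19) = 1.746 m.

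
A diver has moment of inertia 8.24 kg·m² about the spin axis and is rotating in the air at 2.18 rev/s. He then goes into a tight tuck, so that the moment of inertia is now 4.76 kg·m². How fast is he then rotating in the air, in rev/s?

With no external torque about the axis, L is conserved: I₁ω₁ = I₂ω₂.
ω₂ = I₁ω₁ / I₂ = (8.240)(2.18 rev/s) / (4.760) = 3.774 rev/s.

ω₂ ≈ 3.77 rev/s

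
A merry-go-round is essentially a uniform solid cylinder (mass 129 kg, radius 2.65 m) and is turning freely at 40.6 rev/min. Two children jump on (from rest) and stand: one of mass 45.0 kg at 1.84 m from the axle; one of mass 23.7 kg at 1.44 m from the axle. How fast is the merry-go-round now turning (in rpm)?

The added mass arrives with no angular momentum about the axle, and any external torque about the axle is negligible, so the system's angular momentum is conserved.
I_p = ½(129)(2.65)² = 453.0 kg·m².
Added inertia Σmr² = (45.0)(1.84)² + (23.7)(1.44)² = 201.5 kg·m²; I_f = 453.0 + 201.5 = 654.4 kg·m².
ω_f = I_p ω_i / I_f = (453.0)(40.6) / 654.4 = 28.10 rpm.

ω_f ≈ 28.1 rpm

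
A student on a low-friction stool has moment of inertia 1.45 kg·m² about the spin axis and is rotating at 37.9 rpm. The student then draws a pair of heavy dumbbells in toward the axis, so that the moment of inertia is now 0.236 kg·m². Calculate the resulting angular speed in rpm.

ω₂ ≈ 233 rpm

With no external torque about the axis, L is conserved: I₁ω₁ = I₂ω₂.
ω₂ = I₁ω₁ / I₂ = (1.450)(37.9 rpm) / (0.2360) = 232.9 rpm.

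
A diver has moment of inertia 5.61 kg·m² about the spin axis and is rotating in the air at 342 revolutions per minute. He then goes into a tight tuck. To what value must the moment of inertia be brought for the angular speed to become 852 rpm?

I₂ ≈ 2.25 kg·m²

Angular momentum about the spin axis is conserved since the torque about it is zero.
I₂ = I₁ω₁ / ω₂ = (5.61)(342) / (852) = 2.252 kg·m².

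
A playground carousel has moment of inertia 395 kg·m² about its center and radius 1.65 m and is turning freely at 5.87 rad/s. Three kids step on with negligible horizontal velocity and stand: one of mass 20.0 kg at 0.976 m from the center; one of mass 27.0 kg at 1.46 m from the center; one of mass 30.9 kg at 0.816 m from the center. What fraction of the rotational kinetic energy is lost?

The added mass arrives with no angular momentum about the center, and any external torque about the center is negligible, so the system's angular momentum is conserved.
Added inertia Σmr² = (20.0)(0.976)² + (27.0)(1.46)² + (30.9)(0.816)² = 97.18 kg·m²; I_f = 395.0 + 97.18 = 492.2 kg·m².
ω_f = I_p ω_i / I_f = (395.0)(5.87) / 492.2 = 4.711 rad/s.
KE_i = ½(395.0)(5.870 rad/s)² = 6805 J; KE_f = ½(492.2)(4.711)² = 5462 J.
Fraction lost = 0.1974.

fraction ≈ 0.197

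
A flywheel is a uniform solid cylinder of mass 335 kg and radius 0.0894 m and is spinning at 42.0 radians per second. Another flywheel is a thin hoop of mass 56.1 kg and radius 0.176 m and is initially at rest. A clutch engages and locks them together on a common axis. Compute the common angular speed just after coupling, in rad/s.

The coupling torques are internal; angular momentum about the shared axis is conserved.
Moments of inertia: I_A = ½(335)(0.0894)² = 1.339 kg·m²; I_B = (56.1)(0.176)² = 1.738 kg·m².
Taking A's sense as positive: L = (1.339)(42.0) = 56.23 kg·m²·rad/s.
Combined I = 1.339 + 1.738 = 3.076 kg·m².
ω_f = L / I = 56.23 / 3.076 = 18.28 rad/s.

|ω_f| ≈ 18.3 rad/s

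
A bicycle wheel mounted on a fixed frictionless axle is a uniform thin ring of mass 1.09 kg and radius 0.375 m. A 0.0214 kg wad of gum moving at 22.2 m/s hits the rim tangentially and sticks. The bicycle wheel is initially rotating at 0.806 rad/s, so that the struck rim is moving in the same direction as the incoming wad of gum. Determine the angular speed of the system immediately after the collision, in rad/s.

|ω_f| ≈ 1.93 rad/s

The axle reaction passes through the axle and exerts no torque about it; angular momentum about the axle is conserved through the impact.
I_p = (1.09)(0.375)² = 0.1533 kg·m². Taking the sense of the wad of gum's angular momentum as positive, L_{wad} = m v R = (0.0214)(22.2)(0.375) = 0.1782 kg·m²/s.
L_i = +I_p ω_p + m v R = +(0.1533)(0.806) + 0.1782 = 0.3017 kg·m²/s.
After sticking, I_f = I_p + m R² = 0.1533 + (0.0214)(0.375)² = 0.1563 kg·m².
ω_f = L_i / I_f = 0.3017 / 0.1563 = 1.930 rad/s.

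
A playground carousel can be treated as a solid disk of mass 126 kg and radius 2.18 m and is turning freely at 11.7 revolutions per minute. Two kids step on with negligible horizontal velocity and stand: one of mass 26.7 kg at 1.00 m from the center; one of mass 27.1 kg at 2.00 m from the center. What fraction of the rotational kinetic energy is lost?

fraction ≈ 0.311

No external torque acts about the center; L_before = L_after.
I_p = ½(126)(2.18)² = 299.4 kg·m².
Added inertia Σmr² = (26.7)(1.00)² + (27.1)(2.00)² = 135.1 kg·m²; I_f = 299.4 + 135.1 = 434.5 kg·m².
ω_f = I_p ω_i / I_f = (299.4)(11.7) / 434.5 = 8.062 rpm.
KE_i = ½(299.4)(1.225 rad/s)² = 224.7 J; KE_f = ½(434.5)(0.8443)² = 154.9 J.
Fraction lost = 0.3109.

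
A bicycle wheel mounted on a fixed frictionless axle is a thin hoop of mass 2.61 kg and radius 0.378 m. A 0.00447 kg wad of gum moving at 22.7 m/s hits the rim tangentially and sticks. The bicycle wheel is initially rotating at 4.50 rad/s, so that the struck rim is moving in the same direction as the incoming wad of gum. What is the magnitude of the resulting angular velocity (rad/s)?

The axle reaction passes through the axle and exerts no torque about it; angular momentum about the axle is conserved through the impact.
I_p = (2.61)(0.378)² = 0.3729 kg·m². Taking the sense of the wad of gum's angular momentum as positive, L_{wad} = m v R = (0.00447)(22.7)(0.378) = 0.03836 kg·m²/s.
L_i = +I_p ω_p + m v R = +(0.3729)(4.50) + 0.03836 = 1.717 kg·m²/s.
After sticking, I_f = I_p + m R² = 0.3729 + (0.00447)(0.378)² = 0.3736 kg·m².
ω_f = L_i / I_f = 1.717 / 0.3736 = 4.595 rad/s.

|ω_f| ≈ 4.59 rad/s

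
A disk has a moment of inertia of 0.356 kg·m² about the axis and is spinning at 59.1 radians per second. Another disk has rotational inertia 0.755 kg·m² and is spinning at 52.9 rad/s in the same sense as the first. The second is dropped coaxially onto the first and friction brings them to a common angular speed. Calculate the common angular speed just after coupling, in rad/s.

|ω_f| ≈ 54.9 rad/s

The coupling torques are internal; angular momentum about the shared axis is conserved.
Taking A's sense as positive: L = (0.3560)(59.1) + (0.7550)(52.9) = 60.98 kg·m²·rad/s.
Combined I = 0.3560 + 0.7550 = 1.111 kg·m².
ω_f = L / I = 60.98 / 1.111 = 54.89 rad/s.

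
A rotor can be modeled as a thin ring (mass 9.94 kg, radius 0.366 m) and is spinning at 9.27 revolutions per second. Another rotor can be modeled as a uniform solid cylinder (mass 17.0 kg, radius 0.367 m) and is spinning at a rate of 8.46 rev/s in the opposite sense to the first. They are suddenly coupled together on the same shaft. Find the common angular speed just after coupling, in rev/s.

|ω_f| ≈ 1.07 rev/s

The coupling torques are internal; angular momentum about the shared axis is conserved.
Moments of inertia: I_A = (9.94)(0.366)² = 1.332 kg·m²; I_B = ½(17.0)(0.367)² = 1.145 kg·m².
Taking A's sense as positive: L = (1.332)(9.27) − (1.145)(8.46) = 2.658 kg·m²·rev/s.
Combined I = 1.332 + 1.145 = 2.476 kg·m².
ω_f = L / I = 2.658 / 2.476 = 1.073 rev/s.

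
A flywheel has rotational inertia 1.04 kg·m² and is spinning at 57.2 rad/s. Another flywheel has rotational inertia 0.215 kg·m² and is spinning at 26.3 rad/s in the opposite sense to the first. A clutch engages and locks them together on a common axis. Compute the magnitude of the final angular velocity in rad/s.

No external torque acts about the common axis, so total angular momentum is conserved.
Taking A's sense as positive: L = (1.040)(57.2) − (0.2150)(26.3) = 53.83 kg·m²·rad/s.
Combined I = 1.040 + 0.2150 = 1.255 kg·m².
ω_f = L / I = 53.83 / 1.255 = 42.90 rad/s.

|ω_f| ≈ 42.9 rad/s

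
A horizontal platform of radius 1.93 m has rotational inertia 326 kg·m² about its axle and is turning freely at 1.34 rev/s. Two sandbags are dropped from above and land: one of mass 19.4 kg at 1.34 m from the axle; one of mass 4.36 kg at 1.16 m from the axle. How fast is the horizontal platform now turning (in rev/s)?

ω_f ≈ 1.19 rev/s

No external torque acts about the axle; L_before = L_after.
Added inertia Σmr² = (19.4)(1.34)² + (4.36)(1.16)² = 40.70 kg·m²; I_f = 326.0 + 40.70 = 366.7 kg·m².
ω_f = I_p ω_i / I_f = (326.0)(1.34) / 366.7 = 1.191 rev/s.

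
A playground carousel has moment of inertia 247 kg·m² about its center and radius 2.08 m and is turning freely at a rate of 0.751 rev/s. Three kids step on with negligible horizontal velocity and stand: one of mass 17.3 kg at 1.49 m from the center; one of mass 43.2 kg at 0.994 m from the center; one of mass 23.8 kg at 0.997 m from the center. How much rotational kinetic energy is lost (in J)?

The added mass arrives with no angular momentum about the center, and any external torque about the center is negligible, so the system's angular momentum is conserved.
Added inertia Σmr² = (17.3)(1.49)² + (43.2)(0.994)² + (23.8)(0.997)² = 104.7 kg·m²; I_f = 247.0 + 104.7 = 351.7 kg·m².
ω_f = I_p ω_i / I_f = (247.0)(0.751) / 351.7 = 0.5274 rev/s.
KE_i = ½(247.0)(4.719 rad/s)² = 2750 J; KE_f = ½(351.7)(3.313)² = 1931 J.

energy lost ≈ 819 J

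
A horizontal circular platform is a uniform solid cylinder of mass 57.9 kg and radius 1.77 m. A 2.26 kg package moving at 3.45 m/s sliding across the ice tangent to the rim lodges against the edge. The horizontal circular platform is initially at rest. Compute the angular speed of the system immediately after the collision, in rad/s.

|ω_f| ≈ 0.141 rad/s

The axle reaction passes through the central axle and exerts no torque about it; angular momentum about the central axle is conserved through the impact.
I_p = ½(57.9)(1.77)² = 90.70 kg·m². Taking the sense of the package's angular momentum as positive, L_{package} = m v R = (2.26)(3.45)(1.77) = 13.80 kg·m²/s.
L_i = 0 + 13.80 = 13.80 kg·m²/s.
After sticking, I_f = I_p + m R² = 90.70 + (2.26)(1.77)² = 97.78 kg·m².
ω_f = L_i / I_f = 13.80 / 97.78 = 0.1411 rad/s.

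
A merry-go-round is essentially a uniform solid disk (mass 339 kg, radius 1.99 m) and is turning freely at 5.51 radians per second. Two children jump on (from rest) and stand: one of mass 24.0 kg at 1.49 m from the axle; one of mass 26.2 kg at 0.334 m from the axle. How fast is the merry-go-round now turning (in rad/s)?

ω_f ≈ 5.08 rad/s

No external torque acts about the axle; L_before = L_after.
I_p = ½(339)(1.99)² = 671.2 kg·m².
Added inertia Σmr² = (24.0)(1.49)² + (26.2)(0.334)² = 56.21 kg·m²; I_f = 671.2 + 56.21 = 727.4 kg·m².
ω_f = I_p ω_i / I_f = (671.2)(5.51) / 727.4 = 5.084 rad/s.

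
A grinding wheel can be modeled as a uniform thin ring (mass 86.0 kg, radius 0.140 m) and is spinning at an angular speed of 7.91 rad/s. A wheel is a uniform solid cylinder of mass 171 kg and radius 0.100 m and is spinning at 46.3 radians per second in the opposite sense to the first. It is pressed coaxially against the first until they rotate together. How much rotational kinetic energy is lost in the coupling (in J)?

No external torque acts about the common axis, so total angular momentum is conserved.
Moments of inertia: I_A = (86.0)(0.140)² = 1.686 kg·m²; I_B = ½(171)(0.100)² = 0.8550 kg·m².
Taking A's sense as positive: L = (1.686)(7.91) − (0.8550)(46.3) = -26.25 kg·m²·rad/s.
Combined I = 1.686 + 0.8550 = 2.541 kg·m².
ω_f = L / I = -26.25 / 2.541 = -10.33 rad/s.
KE_i = ½ΣIω² = 969.2 J; KE_f = ½(2.541)(10.33)² = 135.6 J.

ΔKE lost ≈ 834 J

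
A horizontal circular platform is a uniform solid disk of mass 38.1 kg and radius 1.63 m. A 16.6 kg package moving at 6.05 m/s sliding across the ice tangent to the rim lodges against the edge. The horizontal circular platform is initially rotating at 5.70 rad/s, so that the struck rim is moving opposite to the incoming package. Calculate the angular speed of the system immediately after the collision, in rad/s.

About the central axle the impulsive forces during the collision are internal, so angular momentum about that axis is conserved.
I_p = ½(38.1)(1.63)² = 50.61 kg·m². Taking the sense of the package's angular momentum as positive, L_{package} = m v R = (16.6)(6.05)(1.63) = 163.7 kg·m²/s.
L_i = −I_p ω_p + m v R = −(50.61)(5.70) + 163.7 = -124.8 kg·m²/s.
After sticking, I_f = I_p + m R² = 50.61 + (16.6)(1.63)² = 94.72 kg·m².
ω_f = L_i / I_f = -124.8 / 94.72 = -1.318 rad/s.

|ω_f| ≈ 1.32 rad/s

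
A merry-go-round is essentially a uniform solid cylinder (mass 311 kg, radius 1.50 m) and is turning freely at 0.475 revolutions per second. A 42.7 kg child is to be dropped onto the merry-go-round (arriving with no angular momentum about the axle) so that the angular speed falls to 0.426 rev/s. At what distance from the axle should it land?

r ≈ 0.971 m

The added mass arrives with no angular momentum about the axle, and any external torque about the axle is negligible, so the system's angular momentum is conserved.
I_p = ½(311)(1.50)² = 349.9 kg·m².
I_p ω_i = (I_p + m r²) ω_f ⇒ m r² = I_p(ω_i/ω_f − 1) = 349.9(0.475/0.426 − 1) = 40.24 kg·m².
r = √(40.24/42.7) = 0.9708 m.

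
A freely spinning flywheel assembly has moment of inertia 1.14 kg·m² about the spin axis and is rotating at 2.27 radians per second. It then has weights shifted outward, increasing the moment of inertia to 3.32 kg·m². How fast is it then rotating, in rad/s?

ω₂ ≈ 0.779 rad/s

Angular momentum about the spin axis is conserved since the torque about it is zero.
ω₂ = I₁ω₁ / I₂ = (1.140)(2.27 rad/s) / (3.320) = 0.7795 rad/s.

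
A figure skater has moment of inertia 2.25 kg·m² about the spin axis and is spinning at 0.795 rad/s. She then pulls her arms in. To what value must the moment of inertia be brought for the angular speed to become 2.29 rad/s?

I₂ ≈ 0.781 kg·m²

With no external torque about the axis, L is conserved: I₁ω₁ = I₂ω₂.
I₂ = I₁ω₁ / ω₂ = (2.25)(0.795) / (2.29) = 0.7811 kg·m².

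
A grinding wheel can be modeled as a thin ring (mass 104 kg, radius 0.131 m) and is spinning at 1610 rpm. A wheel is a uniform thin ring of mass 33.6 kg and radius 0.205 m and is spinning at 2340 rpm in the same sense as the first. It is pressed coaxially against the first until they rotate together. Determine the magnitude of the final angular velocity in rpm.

No external torque acts about the common axis, so total angular momentum is conserved.
Moments of inertia: I_A = (104)(0.131)² = 1.785 kg·m²; I_B = (33.6)(0.205)² = 1.412 kg·m².
Taking A's sense as positive: L = (1.785)(1610) + (1.412)(2340) = 6178 kg·m²·rpm.
Combined I = 1.785 + 1.412 = 3.197 kg·m².
ω_f = L / I = 6178 / 3.197 = 1932 rpm.

|ω_f| ≈ 1930 rpm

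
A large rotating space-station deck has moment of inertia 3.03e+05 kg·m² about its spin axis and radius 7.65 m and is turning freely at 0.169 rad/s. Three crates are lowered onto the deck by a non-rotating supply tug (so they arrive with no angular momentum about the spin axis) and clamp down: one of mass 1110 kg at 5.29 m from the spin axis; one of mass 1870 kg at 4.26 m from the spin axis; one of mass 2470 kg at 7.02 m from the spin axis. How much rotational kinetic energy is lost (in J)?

energy lost ≈ 1650 J

No external torque acts about the spin axis; L_before = L_after.
Added inertia Σmr² = (1110)(5.29)² + (1870)(4.26)² + (2470)(7.02)² = 1.867e+05 kg·m²; I_f = 3.030e+05 + 1.867e+05 = 4.897e+05 kg·m².
ω_f = I_p ω_i / I_f = (3.030e+05)(0.169) / 4.897e+05 = 0.1046 rad/s.
KE_i = ½(3.030e+05)(0.1690 rad/s)² = 4327 J; KE_f = ½(4.897e+05)(0.1046)² = 2677 J.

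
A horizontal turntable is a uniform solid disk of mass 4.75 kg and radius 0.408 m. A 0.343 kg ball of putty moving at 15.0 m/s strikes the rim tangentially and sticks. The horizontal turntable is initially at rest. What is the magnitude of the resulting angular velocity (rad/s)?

|ω_f| ≈ 4.64 rad/s

About the axle the impulsive forces during the collision are internal, so angular momentum about that axis is conserved.
I_p = ½(4.75)(0.408)² = 0.3954 kg·m². Taking the sense of the ball of putty's angular momentum as positive, L_{ball} = m v R = (0.343)(15.0)(0.408) = 2.099 kg·m²/s.
L_i = 0 + 2.099 = 2.099 kg·m²/s.
After sticking, I_f = I_p + m R² = 0.3954 + (0.343)(0.408)² = 0.4524 kg·m².
ω_f = L_i / I_f = 2.099 / 0.4524 = 4.640 rad/s.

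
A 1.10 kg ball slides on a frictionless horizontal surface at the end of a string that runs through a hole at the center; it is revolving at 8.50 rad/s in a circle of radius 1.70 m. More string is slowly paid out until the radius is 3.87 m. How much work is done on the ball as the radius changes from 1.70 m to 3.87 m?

W ≈ -92.7 J

No torque about the axis ⇒ m r₁² ω₁ = m r₂² ω₂.
ω₂ = ω₁ (r₁/r₂)² = (8.50)(1.70/3.87)² = 1.640 rad/s.
W = ΔKE = ½m(v₂² − v₁²) = -92.68 J.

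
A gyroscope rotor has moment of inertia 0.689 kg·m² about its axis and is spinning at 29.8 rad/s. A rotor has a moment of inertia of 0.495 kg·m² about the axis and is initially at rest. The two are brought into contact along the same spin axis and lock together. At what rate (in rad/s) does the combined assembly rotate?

The coupling torques are internal; angular momentum about the shared axis is conserved.
Taking A's sense as positive: L = (0.6890)(29.8) = 20.53 kg·m²·rad/s.
Combined I = 0.6890 + 0.4950 = 1.184 kg·m².
ω_f = L / I = 20.53 / 1.184 = 17.34 rad/s.

|ω_f| ≈ 17.3 rad/s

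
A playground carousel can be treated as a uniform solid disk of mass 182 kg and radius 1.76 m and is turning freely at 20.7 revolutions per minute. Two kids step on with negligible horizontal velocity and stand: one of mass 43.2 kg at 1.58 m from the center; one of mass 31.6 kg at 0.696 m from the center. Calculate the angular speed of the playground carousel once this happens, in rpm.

No external torque acts about the center; L_before = L_after.
I_p = ½(182)(1.76)² = 281.9 kg·m².
Added inertia Σmr² = (43.2)(1.58)² + (31.6)(0.696)² = 123.2 kg·m²; I_f = 281.9 + 123.2 = 405.0 kg·m².
ω_f = I_p ω_i / I_f = (281.9)(20.7) / 405.0 = 14.41 rpm.

ω_f ≈ 14.4 rpm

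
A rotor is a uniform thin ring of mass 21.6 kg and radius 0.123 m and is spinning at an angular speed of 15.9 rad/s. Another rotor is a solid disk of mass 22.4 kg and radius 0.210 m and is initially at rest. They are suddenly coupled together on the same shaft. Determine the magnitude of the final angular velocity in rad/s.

The coupling torques are internal; angular momentum about the shared axis is conserved.
Moments of inertia: I_A = (21.6)(0.123)² = 0.3268 kg·m²; I_B = ½(22.4)(0.210)² = 0.4939 kg·m².
Taking A's sense as positive: L = (0.3268)(15.9) = 5.196 kg·m²·rad/s.
Combined I = 0.3268 + 0.4939 = 0.8207 kg·m².
ω_f = L / I = 5.196 / 0.8207 = 6.331 rad/s.

|ω_f| ≈ 6.33 rad/s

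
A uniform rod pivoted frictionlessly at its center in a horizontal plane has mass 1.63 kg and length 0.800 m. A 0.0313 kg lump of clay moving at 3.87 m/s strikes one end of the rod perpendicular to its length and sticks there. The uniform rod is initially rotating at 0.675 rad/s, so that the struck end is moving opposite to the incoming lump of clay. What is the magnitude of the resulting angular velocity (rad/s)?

The axle reaction passes through the pivot and exerts no torque about it; angular momentum about the pivot is conserved through the impact.
I_p = (1/12)(1.63)(0.800)² = 0.08693 kg·m². Taking the sense of the lump of clay's angular momentum as positive, L_{lump} = m v R = (0.0313)(3.87)(0.800/2) = 0.04845 kg·m²/s.
L_i = −I_p ω_p + m v R = −(0.08693)(0.675) + 0.04845 = -0.01023 kg·m²/s.
After sticking, I_f = I_p + m R² = 0.08693 + (0.0313)(0.800/2)² = 0.09194 kg·m².
ω_f = L_i / I_f = -0.01023 / 0.09194 = -0.1112 rad/s.

|ω_f| ≈ 0.111 rad/s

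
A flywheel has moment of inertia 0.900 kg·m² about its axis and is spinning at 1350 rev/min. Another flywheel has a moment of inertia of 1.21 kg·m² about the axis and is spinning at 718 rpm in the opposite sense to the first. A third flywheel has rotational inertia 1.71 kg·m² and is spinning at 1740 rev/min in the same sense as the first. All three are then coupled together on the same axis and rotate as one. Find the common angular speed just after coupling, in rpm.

|ω_f| ≈ 870 rpm

No external torque acts about the common axis, so total angular momentum is conserved.
Taking A's sense as positive: L = (0.9000)(1350) − (1.210)(718) + (1.710)(1740) = 3322 kg·m²·rpm.
Combined I = 0.9000 + 1.210 + 1.710 = 3.820 kg·m².
ω_f = L / I = 3322 / 3.820 = 869.5 rpm.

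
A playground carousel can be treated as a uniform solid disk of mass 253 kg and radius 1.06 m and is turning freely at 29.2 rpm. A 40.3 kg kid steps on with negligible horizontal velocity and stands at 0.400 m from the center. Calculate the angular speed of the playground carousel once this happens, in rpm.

ω_f ≈ 27.9 rpm

No external torque acts about the center; L_before = L_after.
I_p = ½(253)(1.06)² = 142.1 kg·m².
Added inertia Σmr² = (40.3)(0.400)² = 6.448 kg·m²; I_f = 142.1 + 6.448 = 148.6 kg·m².
ω_f = I_p ω_i / I_f = (142.1)(29.2) / 148.6 = 27.93 rpm.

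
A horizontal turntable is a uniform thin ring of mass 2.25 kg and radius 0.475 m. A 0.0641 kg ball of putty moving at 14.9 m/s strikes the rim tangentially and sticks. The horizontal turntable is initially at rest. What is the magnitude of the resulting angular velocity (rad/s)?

|ω_f| ≈ 0.869 rad/s

About the axle the impulsive forces during the collision are internal, so angular momentum about that axis is conserved.
I_p = (2.25)(0.475)² = 0.5077 kg·m². Taking the sense of the ball of putty's angular momentum as positive, L_{ball} = m v R = (0.0641)(14.9)(0.475) = 0.4537 kg·m²/s.
L_i = 0 + 0.4537 = 0.4537 kg·m²/s.
After sticking, I_f = I_p + m R² = 0.5077 + (0.0641)(0.475)² = 0.5221 kg·m².
ω_f = L_i / I_f = 0.4537 / 0.5221 = 0.8689 rad/s.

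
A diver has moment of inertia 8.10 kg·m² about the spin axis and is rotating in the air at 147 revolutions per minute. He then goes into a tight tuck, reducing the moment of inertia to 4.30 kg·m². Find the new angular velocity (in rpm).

With no external torque about the axis, L is conserved: I₁ω₁ = I₂ω₂.
ω₂ = I₁ω₁ / I₂ = (8.100)(147 rpm) / (4.300) = 276.9 rpm.

ω₂ ≈ 277 rpm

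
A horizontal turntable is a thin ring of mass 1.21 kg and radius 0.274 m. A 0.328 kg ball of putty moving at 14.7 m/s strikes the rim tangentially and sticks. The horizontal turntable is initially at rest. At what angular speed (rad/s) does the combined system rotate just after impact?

About the axle the impulsive forces during the collision are internal, so angular momentum about that axis is conserved.
I_p = (1.21)(0.274)² = 0.09084 kg·m². Taking the sense of the ball of putty's angular momentum as positive, L_{ball} = m v R = (0.328)(14.7)(0.274) = 1.321 kg·m²/s.
L_i = 0 + 1.321 = 1.321 kg·m²/s.
After sticking, I_f = I_p + m R² = 0.09084 + (0.328)(0.274)² = 0.1155 kg·m².
ω_f = L_i / I_f = 1.321 / 0.1155 = 11.44 rad/s.

|ω_f| ≈ 11.4 rad/s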